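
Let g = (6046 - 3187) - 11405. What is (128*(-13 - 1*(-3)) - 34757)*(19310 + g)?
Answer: -387902268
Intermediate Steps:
g = -8546 (g = 2859 - 11405 = -8546)
(128*(-13 - 1*(-3)) - 34757)*(19310 + g) = (128*(-13 - 1*(-3)) - 34757)*(19310 - 8546) = (128*(-13 + 3) - 34757)*10764 = (128*(-10) - 34757)*10764 = (-1280 - 34757)*10764 = -36037*10764 = -387902268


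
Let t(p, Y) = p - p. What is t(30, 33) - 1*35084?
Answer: -35084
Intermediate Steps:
t(p, Y) = 0
t(30, 33) - 1*35084 = 0 - 1*35084 = 0 - 35084 = -35084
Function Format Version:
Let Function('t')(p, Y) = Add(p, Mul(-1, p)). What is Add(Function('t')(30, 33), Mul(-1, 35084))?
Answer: -35084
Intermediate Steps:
Function('t')(p, Y) = 0
Add(Function('t')(30, 33), Mul(-1, 35084)) = Add(0, Mul(-1, 35084)) = Add(0, -35084) = -35084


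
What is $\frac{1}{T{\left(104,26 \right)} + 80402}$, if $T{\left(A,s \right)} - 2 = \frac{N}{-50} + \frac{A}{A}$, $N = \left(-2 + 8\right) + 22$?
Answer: $\frac{25}{2010111} \approx 1.2437 \cdot 10^{-5}$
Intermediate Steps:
$N = 28$ ($N = 6 + 22 = 28$)
$T{\left(A,s \right)} = \frac{61}{25}$ ($T{\left(A,s \right)} = 2 + \left(\frac{28}{-50} + \frac{A}{A}\right) = 2 + \left(28 \left(- \frac{1}{50}\right) + 1\right) = 2 + \left(- \frac{14}{25} + 1\right) = 2 + \frac{11}{25} = \frac{61}{25}$)
$\frac{1}{T{\left(104,26 \right)} + 80402} = \frac{1}{\frac{61}{25} + 80402} = \frac{1}{\frac{2010111}{25}} = \frac{25}{2010111}$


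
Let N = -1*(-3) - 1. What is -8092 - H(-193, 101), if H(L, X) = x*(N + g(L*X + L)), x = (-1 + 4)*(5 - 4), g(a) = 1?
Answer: -8101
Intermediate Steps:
N = 2 (N = 3 - 1 = 2)
x = 3 (x = 3*1 = 3)
H(L, X) = 9 (H(L, X) = 3*(2 + 1) = 3*3 = 9)
-8092 - H(-193, 101) = -8092 - 1*9 = -8092 - 9 = -8101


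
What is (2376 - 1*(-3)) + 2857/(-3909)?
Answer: 9296654/3909 ≈ 2378.3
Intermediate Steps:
(2376 - 1*(-3)) + 2857/(-3909) = (2376 + 3) + 2857*(-1/3909) = 2379 - 2857/3909 = 9296654/3909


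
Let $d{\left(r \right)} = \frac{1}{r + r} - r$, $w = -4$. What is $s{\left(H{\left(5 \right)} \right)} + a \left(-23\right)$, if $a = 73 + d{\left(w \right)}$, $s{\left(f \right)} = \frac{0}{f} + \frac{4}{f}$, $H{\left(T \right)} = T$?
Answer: $- \frac{70693}{40} \approx -1767.3$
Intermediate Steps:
$d{\left(r \right)} = \frac{1}{2 r} - r$
$s{\left(f \right)} = \frac{4}{f}$ ($s{\left(f \right)} = 0 + \frac{4}{f} = \frac{4}{f}$)
$a = \frac{615}{8}$ ($a = 73 + \left(\frac{1}{2 \left(-4\right)} - -4\right) = 73 + \left(\frac{1}{2} \left(- \frac{1}{4}\right) + 4\right) = 73 + \left(- \frac{1}{8} + 4\right) = 73 + \frac{31}{8} = \frac{615}{8} \approx 76.875$)
$s{\left(H{\left(5 \right)} \right)} + a \left(-23\right) = \frac{4}{5} + \frac{615}{8} \left(-23\right) = 4 \cdot \frac{1}{5} - \frac{14145}{8} = \frac{4}{5} - \frac{14145}{8} = - \frac{70693}{40}$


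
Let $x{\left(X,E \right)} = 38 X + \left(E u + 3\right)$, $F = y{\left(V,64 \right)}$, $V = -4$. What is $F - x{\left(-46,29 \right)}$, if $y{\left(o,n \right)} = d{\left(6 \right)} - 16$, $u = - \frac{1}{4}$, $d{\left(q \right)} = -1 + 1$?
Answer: $\frac{6945}{4} \approx 1736.3$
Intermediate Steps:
$d{\left(q \right)} = 0$
$u = - \frac{1}{4}$ ($u = \left(-1\right) \frac{1}{4} = - \frac{1}{4} \approx -0.25$)
$y{\left(o,n \right)} = -16$ ($y{\left(o,n \right)} = 0 - 16 = -16$)
$F = -16$
$x{\left(X,E \right)} = 3 + 38 X - \frac{E}{4}$ ($x{\left(X,E \right)} = 38 X + \left(E \left(- \frac{1}{4}\right) + 3\right) = 38 X - \left(-3 + \frac{E}{4}\right) = 3 + 38 X - \frac{E}{4}$)
$F - x{\left(-46,29 \right)} = -16 - \left(3 + 38 \left(-46\right) - \frac{29}{4}\right) = -16 - \left(3 - 1748 - \frac{29}{4}\right) = -16 - - \frac{7009}{4} = -16 + \frac{7009}{4} = \frac{6945}{4}$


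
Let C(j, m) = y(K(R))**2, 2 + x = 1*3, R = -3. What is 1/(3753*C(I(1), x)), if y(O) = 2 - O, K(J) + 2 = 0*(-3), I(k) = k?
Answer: 1/60048 ≈ 1.6653e-5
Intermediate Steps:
K(J) = -2 (K(J) = -2 + 0*(-3) = -2 + 0 = -2)
x = 1 (x = -2 + 1*3 = -2 + 3 = 1)
C(j, m) = 16 (C(j, m) = (2 - 1*(-2))**2 = (2 + 2)**2 = 4**2 = 16)
1/(3753*C(I(1), x)) = 1/(3753*16) = 1/60048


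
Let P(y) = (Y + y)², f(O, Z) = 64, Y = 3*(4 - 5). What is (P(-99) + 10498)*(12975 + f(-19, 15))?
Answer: 272541178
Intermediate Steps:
Y = -3 (Y = 3*(-1) = -3)
P(y) = (-3 + y)²
(P(-99) + 10498)*(12975 + f(-19, 15)) = ((-3 - 99)² + 10498)*(12975 + 64) = ((-102)² + 10498)*13039 = (10404 + 10498)*13039 = 20902*13039 = 272541178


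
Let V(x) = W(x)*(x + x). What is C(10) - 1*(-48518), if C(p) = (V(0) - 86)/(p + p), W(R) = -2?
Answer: 485137/10 ≈ 48514.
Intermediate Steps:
V(x) = -4*x (V(x) = -2*(x + x) = -4*x)
C(p) = -43/p (C(p) = (-4*0 - 86)/(p + p) = (0 - 86)/((2*p)) = -43/p)
C(10) - 1*(-48518) = -43/10 - 1*(-48518) = -43*⅒ + 48518 = -43/10 + 48518 = 485137/10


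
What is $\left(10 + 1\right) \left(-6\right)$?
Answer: $-66$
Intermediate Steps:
$\left(10 + 1\right) \left(-6\right) = 11 \left(-6\right) = -66$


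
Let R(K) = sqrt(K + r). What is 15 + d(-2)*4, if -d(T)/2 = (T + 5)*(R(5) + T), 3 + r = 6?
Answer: 63 - 48*sqrt(2) ≈ -4.8822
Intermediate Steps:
r = 3 (r = -3 + 6 = 3)
R(K) = sqrt(3 + K) (R(K) = sqrt(K + 3) = sqrt(3 + K))
d(T) = -2*(5 + T)*(T + 2*sqrt(2)) (d(T) = -2*(T + 5)*(sqrt(3 + 5) + T) = -2*(5 + T)*(sqrt(8) + T) = -2*(5 + T)*(2*sqrt(2) + T) = -2*(5 + T)*(T + 2*sqrt(2)))
15 + d(-2)*4 = 15 + (-20*sqrt(2) - 10*(-2) - 2*(-2)**2 - 4*(-2)*sqrt(2))*4 = 15 + (-20*sqrt(2) + 20 - 2*4 + 8*sqrt(2))*4 = 15 + (-20*sqrt(2) + 20 - 8 + 8*sqrt(2))*4 = 15 + (12 - 12*sqrt(2))*4 = 15 + (48 - 48*sqrt(2)) = 63 - 48*sqrt(2)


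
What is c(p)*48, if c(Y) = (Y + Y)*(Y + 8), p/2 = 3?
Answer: 8064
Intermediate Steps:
p = 6 (p = 2*3 = 6)
c(Y) = 2*Y*(8 + Y) (c(Y) = (2*Y)*(8 + Y) = 2*Y*(8 + Y))
c(p)*48 = (2*6*(8 + 6))*48 = (2*6*14)*48 = 168*48 = 8064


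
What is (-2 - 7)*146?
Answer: -1314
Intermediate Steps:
(-2 - 7)*146 = -9*146 = -1314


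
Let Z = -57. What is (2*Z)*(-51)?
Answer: 5814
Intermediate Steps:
(2*Z)*(-51) = (2*(-57))*(-51) = -114*(-51) = 5814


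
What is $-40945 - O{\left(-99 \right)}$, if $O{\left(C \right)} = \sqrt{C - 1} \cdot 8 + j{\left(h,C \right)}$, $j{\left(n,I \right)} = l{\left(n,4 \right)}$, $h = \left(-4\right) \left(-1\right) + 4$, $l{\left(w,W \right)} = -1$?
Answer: $-40944 - 80 i \approx -40944.0 - 80.0 i$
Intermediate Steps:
$h = 8$ ($h = 4 + 4 = 8$)
$j{\left(n,I \right)} = -1$
$O{\left(C \right)} = -1 + 8 \sqrt{-1 + C}$ ($O{\left(C \right)} = \sqrt{C - 1} \cdot 8 - 1 = \sqrt{-1 + C} 8 - 1 = 8 \sqrt{-1 + C} - 1 = -1 + 8 \sqrt{-1 + C}$)
$-40945 - O{\left(-99 \right)} = -40945 - \left(-1 + 8 \sqrt{-1 - 99}\right) = -40945 - \left(-1 + 8 \sqrt{-100}\right) = -40945 - \left(-1 + 8 \cdot 10 i\right) = -40945 - \left(-1 + 80 i\right) = -40945 + \left(1 - 80 i\right) = -40944 - 80 i$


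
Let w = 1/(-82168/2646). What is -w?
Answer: 1323/41084 ≈ 0.032202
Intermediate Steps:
w = -1323/41084 (w = 1/(-82168*1/2646) = 1/(-41084/1323) = -1323/41084 ≈ -0.032202)
-w = -1*(-1323/41084) = 1323/41084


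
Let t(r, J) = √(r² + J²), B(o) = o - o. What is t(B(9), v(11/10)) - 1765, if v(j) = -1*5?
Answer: -1760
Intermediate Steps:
B(o) = 0
v(j) = -5
t(r, J) = √(J² + r²)
t(B(9), v(11/10)) - 1765 = √((-5)² + 0²) - 1765 = √(25 + 0) - 1765 = √25 - 1765 = 5 - 1765 = -1760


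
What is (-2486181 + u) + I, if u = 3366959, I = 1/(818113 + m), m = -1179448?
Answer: 318255918629/361335 ≈ 8.8078e+5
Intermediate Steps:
I = -1/361335 (I = 1/(818113 - 1179448) = 1/(-361335) = -1/361335 ≈ -2.7675e-6)
(-2486181 + u) + I = (-2486181 + 3366959) - 1/361335 = 880778 - 1/361335 = 318255918629/361335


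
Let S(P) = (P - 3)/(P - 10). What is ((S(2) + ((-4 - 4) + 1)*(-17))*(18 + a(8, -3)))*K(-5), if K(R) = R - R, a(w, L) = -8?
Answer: 0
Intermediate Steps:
K(R) = 0
S(P) = (-3 + P)/(-10 + P)
((S(2) + ((-4 - 4) + 1)*(-17))*(18 + a(8, -3)))*K(-5) = (((-3 + 2)/(-10 + 2) + ((-4 - 4) + 1)*(-17))*(18 - 8))*0 = ((-1/(-8) + (-8 + 1)*(-17))*10)*0 = ((-⅛*(-1) - 7*(-17))*10)*0 = ((⅛ + 119)*10)*0 = ((953/8)*10)*0 = (4765/4)*0 = 0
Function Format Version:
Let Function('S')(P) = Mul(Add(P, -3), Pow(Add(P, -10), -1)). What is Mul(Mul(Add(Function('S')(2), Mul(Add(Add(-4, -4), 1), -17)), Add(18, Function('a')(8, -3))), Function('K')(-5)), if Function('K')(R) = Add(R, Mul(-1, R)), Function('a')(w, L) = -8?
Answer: 0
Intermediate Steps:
Function('K')(R) = 0
Function('S')(P) = Mul(Pow(Add(-10, P), -1), Add(-3, P)) (Function('S')(P) = Mul(Add(-3, P), Pow(Add(-10, P), -1)) = Mul(Pow(Add(-10, P), -1), Add(-3, P)))
Mul(Mul(Add(Function('S')(2), Mul(Add(Add(-4, -4), 1), -17)), Add(18, Function('a')(8, -3))), Function('K')(-5)) = Mul(Mul(Add(Mul(Pow(Add(-10, 2), -1), Add(-3, 2)), Mul(Add(Add(-4, -4), 1), -17)), Add(18, -8)), 0) = Mul(Mul(Add(Mul(Pow(-8, -1), -1), Mul(Add(-8, 1), -17)), 10), 0) = Mul(Mul(Add(Mul(Rational(-1, 8), -1), Mul(-7, -17)), 10), 0) = Mul(Mul(Add(Rational(1, 8), 119), 10), 0) = Mul(Mul(Rational(953, 8), 10), 0) = Mul(Rational(4765, 4), 0) = 0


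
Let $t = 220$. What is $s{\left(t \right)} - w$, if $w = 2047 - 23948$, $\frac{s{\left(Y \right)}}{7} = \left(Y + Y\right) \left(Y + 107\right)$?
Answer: $1029061$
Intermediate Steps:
$s{\left(Y \right)} = 14 Y \left(107 + Y\right)$ ($s{\left(Y \right)} = 7 \left(Y + Y\right) \left(Y + 107\right) = 7 \cdot 2 Y \left(107 + Y\right) = 14 Y \left(107 + Y\right)$)
$w = -21901$ ($w = 2047 - 23948 = -21901$)
$s{\left(t \right)} - w = 14 \cdot 220 \left(107 + 220\right) - -21901 = 14 \cdot 220 \cdot 327 + 21901 = 1007160 + 21901 = 1029061$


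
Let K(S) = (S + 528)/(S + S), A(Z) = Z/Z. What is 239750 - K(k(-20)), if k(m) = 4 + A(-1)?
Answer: 2396967/10 ≈ 2.3970e+5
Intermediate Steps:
A(Z) = 1
k(m) = 5 (k(m) = 4 + 1 = 5)
K(S) = (528 + S)/(2*S) (K(S) = (528 + S)/((2*S)) = (528 + S)*(1/(2*S)) = (528 + S)/(2*S))
239750 - K(k(-20)) = 239750 - (528 + 5)/(2*5) = 239750 - 533/(2*5) = 239750 - 1*533/10 = 239750 - 533/10 = 2396967/10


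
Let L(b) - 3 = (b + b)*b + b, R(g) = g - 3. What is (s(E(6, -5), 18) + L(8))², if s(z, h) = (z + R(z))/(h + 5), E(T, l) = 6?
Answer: 10278436/529 ≈ 19430.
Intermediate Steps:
R(g) = -3 + g
L(b) = 3 + b + 2*b² (L(b) = 3 + ((b + b)*b + b) = 3 + ((2*b)*b + b) = 3 + (2*b² + b) = 3 + (b + 2*b²) = 3 + b + 2*b²)
s(z, h) = (-3 + 2*z)/(5 + h) (s(z, h) = (z + (-3 + z))/(h + 5) = (-3 + 2*z)/(5 + h))
(s(E(6, -5), 18) + L(8))² = ((-3 + 2*6)/(5 + 18) + (3 + 8 + 2*8²))² = ((-3 + 12)/23 + (3 + 8 + 2*64))² = ((1/23)*9 + (3 + 8 + 128))² = (9/23 + 139)² = (3206/23)² = 10278436/529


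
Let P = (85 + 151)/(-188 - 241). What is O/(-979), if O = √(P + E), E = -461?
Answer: -199*I*√2145/419991 ≈ -0.021945*I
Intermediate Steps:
P = -236/429 (P = 236/(-429) = 236*(-1/429) = -236/429 ≈ -0.55012)
O = 199*I*√2145/429 (O = √(-236/429 - 461) = √(-198005/429) = 199*I*√2145/429 ≈ 21.484*I)
O/(-979) = (199*I*√2145/429)/(-979) = (199*I*√2145/429)*(-1/979) = -199*I*√2145/419991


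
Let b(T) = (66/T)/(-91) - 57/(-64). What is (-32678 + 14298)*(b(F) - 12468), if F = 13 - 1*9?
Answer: 333640657095/1456 ≈ 2.2915e+8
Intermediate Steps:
F = 4 (F = 13 - 9 = 4)
b(T) = 57/64 - 66/(91*T) (b(T) = (66/T)*(-1/91) - 57*(-1/64) = -66/(91*T) + 57/64 = 57/64 - 66/(91*T))
(-32678 + 14298)*(b(F) - 12468) = (-32678 + 14298)*((3/5824)*(-1408 + 1729*4)/4 - 12468) = -18380*((3/5824)*(1/4)*(-1408 + 6916) - 12468) = -18380*((3/5824)*(1/4)*5508 - 12468) = -18380*(4131/5824 - 12468) = -18380*(-72609501/5824) = 333640657095/1456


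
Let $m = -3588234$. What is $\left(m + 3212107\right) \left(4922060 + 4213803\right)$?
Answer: $-3436244742601$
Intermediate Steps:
$\left(m + 3212107\right) \left(4922060 + 4213803\right) = \left(-3588234 + 3212107\right) \left(4922060 + 4213803\right) = \left(-376127\right) 9135863 = -3436244742601$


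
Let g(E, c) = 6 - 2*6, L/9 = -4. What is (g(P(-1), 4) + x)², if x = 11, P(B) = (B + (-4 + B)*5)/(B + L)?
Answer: 25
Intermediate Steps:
L = -36 (L = 9*(-4) = -36)
P(B) = (-20 + 6*B)/(-36 + B) (P(B) = (B + (-4 + B)*5)/(B - 36) = (B + (-20 + 5*B))/(-36 + B) = (-20 + 6*B)/(-36 + B))
g(E, c) = -6 (g(E, c) = 6 - 12 = -6)
(g(P(-1), 4) + x)² = (-6 + 11)² = 5² = 25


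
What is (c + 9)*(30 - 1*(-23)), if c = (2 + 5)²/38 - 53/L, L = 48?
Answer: 443981/912 ≈ 486.82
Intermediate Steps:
c = 169/912 (c = (2 + 5)²/38 - 53/48 = 7²*(1/38) - 53*1/48 = 49*(1/38) - 53/48 = 49/38 - 53/48 = 169/912 ≈ 0.18531)
(c + 9)*(30 - 1*(-23)) = (169/912 + 9)*(30 - 1*(-23)) = 8377*(30 + 23)/912 = (8377/912)*53 = 443981/912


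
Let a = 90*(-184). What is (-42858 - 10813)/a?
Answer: 53671/16560 ≈ 3.2410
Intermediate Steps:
a = -16560
(-42858 - 10813)/a = (-42858 - 10813)/(-16560) = -53671*(-1/16560) = 53671/16560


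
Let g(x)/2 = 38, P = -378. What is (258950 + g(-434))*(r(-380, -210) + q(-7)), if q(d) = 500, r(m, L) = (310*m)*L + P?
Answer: 6407816789172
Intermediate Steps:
g(x) = 76 (g(x) = 2*38 = 76)
r(m, L) = -378 + 310*L*m (r(m, L) = (310*m)*L - 378 = 310*L*m - 378 = -378 + 310*L*m)
(258950 + g(-434))*(r(-380, -210) + q(-7)) = (258950 + 76)*((-378 + 310*(-210)*(-380)) + 500) = 259026*((-378 + 24738000) + 500) = 259026*(24737622 + 500) = 259026*24738122 = 6407816789172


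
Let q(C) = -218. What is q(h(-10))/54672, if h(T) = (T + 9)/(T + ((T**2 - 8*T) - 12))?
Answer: -109/27336 ≈ -0.0039874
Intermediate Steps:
h(T) = (9 + T)/(-12 + T**2 - 7*T) (h(T) = (9 + T)/(T + (-12 + T**2 - 8*T)) = (9 + T)/(-12 + T**2 - 7*T))
q(h(-10))/54672 = -218/54672 = -218*1/54672 = -109/27336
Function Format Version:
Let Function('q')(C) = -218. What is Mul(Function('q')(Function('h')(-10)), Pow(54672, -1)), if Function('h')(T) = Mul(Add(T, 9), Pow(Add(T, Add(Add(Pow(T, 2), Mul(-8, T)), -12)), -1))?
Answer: Rational(-109, 27336) ≈ -0.0039874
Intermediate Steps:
Function('h')(T) = Mul(Pow(Add(-12, Pow(T, 2), Mul(-7, T)), -1), Add(9, T)) (Function('h')(T) = Mul(Add(9, T), Pow(Add(T, Add(-12, Pow(T, 2), Mul(-8, T))), -1)) = Mul(Add(9, T), Pow(Add(-12, Pow(T, 2), Mul(-7, T)), -1)) = Mul(Pow(Add(-12, Pow(T, 2), Mul(-7, T)), -1), Add(9, T)))
Mul(Function('q')(Function('h')(-10)), Pow(54672, -1)) = Mul(-218, Pow(54672, -1)) = Mul(-218, Rational(1, 54672)) = Rational(-109, 27336)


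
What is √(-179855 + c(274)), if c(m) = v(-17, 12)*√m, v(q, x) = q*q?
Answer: √(-179855 + 289*√274) ≈ 418.42*I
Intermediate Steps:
v(q, x) = q²
c(m) = 289*√m (c(m) = (-17)²*√m = 289*√m)
√(-179855 + c(274)) = √(-179855 + 289*√274)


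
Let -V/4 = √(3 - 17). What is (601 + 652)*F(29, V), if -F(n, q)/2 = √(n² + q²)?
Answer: -2506*√617 ≈ -62248.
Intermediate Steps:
V = -4*I*√14 (V = -4*√(3 - 17) = -4*I*√14 ≈ -14.967*I)
F(n, q) = -2*√(n² + q²)
(601 + 652)*F(29, V) = (601 + 652)*(-2*√(29² + (-4*I*√14)²)) = 1253*(-2*√(841 - 224)) = 1253*(-2*√617) = -2506*√617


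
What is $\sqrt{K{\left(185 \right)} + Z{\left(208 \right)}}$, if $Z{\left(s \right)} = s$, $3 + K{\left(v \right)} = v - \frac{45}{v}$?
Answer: $\frac{\sqrt{533577}}{37} \approx 19.742$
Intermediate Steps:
$K{\left(v \right)} = -3 + v - \frac{45}{v}$ ($K{\left(v \right)} = -3 + \left(v - \frac{45}{v}\right) = -3 + v - \frac{45}{v}$)
$\sqrt{K{\left(185 \right)} + Z{\left(208 \right)}} = \sqrt{\left(-3 + 185 - \frac{45}{185}\right) + 208} = \sqrt{\left(-3 + 185 - \frac{9}{37}\right) + 208} = \sqrt{\frac{6725}{37} + 208} = \sqrt{\frac{14421}{37}} = \frac{\sqrt{533577}}{37}$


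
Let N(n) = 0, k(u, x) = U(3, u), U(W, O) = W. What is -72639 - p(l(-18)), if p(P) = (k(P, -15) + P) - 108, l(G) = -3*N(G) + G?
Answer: -72516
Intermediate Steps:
k(u, x) = 3
l(G) = G (l(G) = -3*0 + G = 0 + G = G)
p(P) = -105 + P (p(P) = (3 + P) - 108 = -105 + P)
-72639 - p(l(-18)) = -72639 - (-105 - 18) = -72639 - 1*(-123) = -72639 + 123 = -72516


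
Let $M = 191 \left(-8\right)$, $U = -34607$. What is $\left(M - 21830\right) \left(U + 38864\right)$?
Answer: $-99435006$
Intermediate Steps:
$M = -1528$
$\left(M - 21830\right) \left(U + 38864\right) = \left(-1528 - 21830\right) \left(-34607 + 38864\right) = \left(-23358\right) 4257 = -99435006$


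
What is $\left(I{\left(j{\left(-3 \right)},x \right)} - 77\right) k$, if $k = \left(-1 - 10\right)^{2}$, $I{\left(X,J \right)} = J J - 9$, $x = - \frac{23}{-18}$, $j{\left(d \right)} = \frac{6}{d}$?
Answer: $- \frac{3307535}{324} \approx -10208.0$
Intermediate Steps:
$x = \frac{23}{18}$ ($x = \left(-23\right) \left(- \frac{1}{18}\right) = \frac{23}{18} \approx 1.2778$)
$I{\left(X,J \right)} = -9 + J^{2}$ ($I{\left(X,J \right)} = J^{2} - 9 = -9 + J^{2}$)
$k = 121$ ($k = \left(-11\right)^{2} = 121$)
$\left(I{\left(j{\left(-3 \right)},x \right)} - 77\right) k = \left(\left(-9 + \left(\frac{23}{18}\right)^{2}\right) - 77\right) 121 = \left(\left(-9 + \frac{529}{324}\right) - 77\right) 121 = \left(- \frac{2387}{324} - 77\right) 121 = \left(- \frac{27335}{324}\right) 121 = - \frac{3307535}{324}$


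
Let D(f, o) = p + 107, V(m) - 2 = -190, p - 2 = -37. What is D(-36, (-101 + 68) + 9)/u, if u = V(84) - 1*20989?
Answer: -8/2353 ≈ -0.0033999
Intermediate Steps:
p = -35 (p = 2 - 37 = -35)
V(m) = -188 (V(m) = 2 - 190 = -188)
D(f, o) = 72 (D(f, o) = -35 + 107 = 72)
u = -21177 (u = -188 - 1*20989 = -188 - 20989 = -21177)
D(-36, (-101 + 68) + 9)/u = 72/(-21177) = 72*(-1/21177) = -8/2353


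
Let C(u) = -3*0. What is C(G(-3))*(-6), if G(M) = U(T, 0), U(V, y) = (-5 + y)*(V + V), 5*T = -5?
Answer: 0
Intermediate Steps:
T = -1 (T = (1/5)*(-5) = -1)
U(V, y) = 2*V*(-5 + y) (U(V, y) = (-5 + y)*(2*V) = 2*V*(-5 + y))
G(M) = 10 (G(M) = 2*(-1)*(-5 + 0) = 2*(-1)*(-5) = 10)
C(u) = 0
C(G(-3))*(-6) = 0*(-6) = 0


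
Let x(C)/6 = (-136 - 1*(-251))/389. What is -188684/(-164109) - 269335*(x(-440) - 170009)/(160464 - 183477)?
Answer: -974362744197780559/489704374071 ≈ -1.9897e+6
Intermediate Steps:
x(C) = 690/389 (x(C) = 6*((-136 - 1*(-251))/389) = 6*((-136 + 251)*(1/389)) = 6*(115*(1/389)) = 6*(115/389) = 690/389)
-188684/(-164109) - 269335*(x(-440) - 170009)/(160464 - 183477) = -188684/(-164109) - 269335*(690/389 - 170009)/(160464 - 183477) = -188684*(-1/164109) - 269335/((-23013/(-66132811/389))) = 188684/164109 - 269335/((-23013*(-389/66132811))) = 188684/164109 - 269335/8952057/66132811 = 188684/164109 - 269335*66132811/8952057 = 188684/164109 - 17811880650685/8952057 = -974362744197780559/489704374071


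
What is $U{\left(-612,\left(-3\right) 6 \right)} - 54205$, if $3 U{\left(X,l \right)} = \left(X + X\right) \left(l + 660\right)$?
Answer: $-316141$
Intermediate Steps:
$U{\left(X,l \right)} = \frac{2 X \left(660 + l\right)}{3}$ ($U{\left(X,l \right)} = \frac{\left(X + X\right) \left(l + 660\right)}{3} = \frac{2 X \left(660 + l\right)}{3}$)
$U{\left(-612,\left(-3\right) 6 \right)} - 54205 = \frac{2}{3} \left(-612\right) \left(660 - 18\right) - 54205 = \frac{2}{3} \left(-612\right) 642 - 54205 = -261936 - 54205 = -316141$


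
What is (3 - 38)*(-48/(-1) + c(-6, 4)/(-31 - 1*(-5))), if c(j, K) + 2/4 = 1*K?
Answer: -87115/52 ≈ -1675.3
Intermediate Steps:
c(j, K) = -½ + K (c(j, K) = -½ + 1*K = -½ + K)
(3 - 38)*(-48/(-1) + c(-6, 4)/(-31 - 1*(-5))) = (3 - 38)*(-48/(-1) + (-½ + 4)/(-31 - 1*(-5))) = -35*(-48*(-1) + 7/(2*(-31 + 5))) = -35*(48 + (7/2)/(-26)) = -35*(48 + (7/2)*(-1/26)) = -35*(48 - 7/52) = -35*2489/52 = -87115/52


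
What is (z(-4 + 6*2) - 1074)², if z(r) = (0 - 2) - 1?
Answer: 1159929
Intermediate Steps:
z(r) = -3 (z(r) = -2 - 1 = -3)
(z(-4 + 6*2) - 1074)² = (-3 - 1074)² = (-1077)² = 1159929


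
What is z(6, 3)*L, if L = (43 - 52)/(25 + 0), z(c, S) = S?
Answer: -27/25 ≈ -1.0800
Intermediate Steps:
L = -9/25 ≈ -0.36000
z(6, 3)*L = 3*(-9/25) = -27/25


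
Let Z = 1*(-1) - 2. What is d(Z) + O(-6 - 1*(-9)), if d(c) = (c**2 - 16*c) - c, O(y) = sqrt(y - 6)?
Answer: 60 + I*sqrt(3) ≈ 60.0 + 1.732*I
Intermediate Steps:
O(y) = sqrt(-6 + y)
Z = -3 (Z = -1 - 2 = -3)
d(c) = c**2 - 17*c
d(Z) + O(-6 - 1*(-9)) = -3*(-17 - 3) + sqrt(-6 + (-6 - 1*(-9))) = -3*(-20) + sqrt(-6 + (-6 + 9)) = 60 + sqrt(-6 + 3) = 60 + sqrt(-3) = 60 + I*sqrt(3)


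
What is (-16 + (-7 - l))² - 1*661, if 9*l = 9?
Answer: -85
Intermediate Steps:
l = 1 (l = (⅑)*9 = 1)
(-16 + (-7 - l))² - 1*661 = (-16 + (-7 - 1*1))² - 1*661 = (-16 + (-7 - 1))² - 661 = (-16 - 8)² - 661 = (-24)² - 661 = 576 - 661 = -85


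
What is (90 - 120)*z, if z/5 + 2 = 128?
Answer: -18900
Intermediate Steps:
z = 630 (z = -10 + 5*128 = -10 + 640 = 630)
(90 - 120)*z = (90 - 120)*630 = -30*630 = -18900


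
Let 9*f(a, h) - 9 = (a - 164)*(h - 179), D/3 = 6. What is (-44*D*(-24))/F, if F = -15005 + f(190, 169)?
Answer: -2673/2114 ≈ -1.2644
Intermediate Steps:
D = 18 (D = 3*6 = 18)
f(a, h) = 1 + (-179 + h)*(-164 + a)/9 (f(a, h) = 1 + ((a - 164)*(h - 179))/9 = 1 + ((-164 + a)*(-179 + h))/9 = 1 + ((-179 + h)*(-164 + a))/9 = 1 + (-179 + h)*(-164 + a)/9)
F = -135296/9 (F = -15005 + (29365/9 - 179/9*190 - 164/9*169 + (⅑)*190*169) = -15005 + (29365/9 - 34010/9 - 27716/9 + 32110/9) = -15005 - 251/9 = -135296/9 ≈ -15033.)
(-44*D*(-24))/F = (-44*18*(-24))/(-135296/9) = -792*(-24)*(-9/135296) = 19008*(-9/135296) = -2673/2114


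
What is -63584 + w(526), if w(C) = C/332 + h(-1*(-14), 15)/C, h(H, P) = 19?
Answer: -1387939763/21829 ≈ -63582.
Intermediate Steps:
w(C) = 19/C + C/332 (w(C) = C/332 + 19/C = 19/C + C/332)
-63584 + w(526) = -63584 + (19/526 + (1/332)*526) = -63584 + (19*(1/526) + 263/166) = -63584 + (19/526 + 263/166) = -63584 + 35373/21829 = -1387939763/21829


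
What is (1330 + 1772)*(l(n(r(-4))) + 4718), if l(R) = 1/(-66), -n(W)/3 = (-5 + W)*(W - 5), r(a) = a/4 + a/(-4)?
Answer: 14635189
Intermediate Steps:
r(a) = 0 (r(a) = a*(¼) + a*(-¼) = a/4 - a/4 = 0)
n(W) = -3*(-5 + W)² (n(W) = -3*(-5 + W)*(W - 5) = -3*(-5 + W)*(-5 + W) = -3*(-5 + W)²)
l(R) = -1/66
(1330 + 1772)*(l(n(r(-4))) + 4718) = (1330 + 1772)*(-1/66 + 4718) = 3102*(311387/66) = 14635189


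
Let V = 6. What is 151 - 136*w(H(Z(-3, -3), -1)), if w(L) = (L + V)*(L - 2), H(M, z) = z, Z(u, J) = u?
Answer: 2191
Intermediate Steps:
w(L) = (-2 + L)*(6 + L) (w(L) = (L + 6)*(L - 2) = (6 + L)*(-2 + L) = (-2 + L)*(6 + L))
151 - 136*w(H(Z(-3, -3), -1)) = 151 - 136*(-12 + (-1)² + 4*(-1)) = 151 - 136*(-12 + 1 - 4) = 151 - 136*(-15) = 151 + 2040 = 2191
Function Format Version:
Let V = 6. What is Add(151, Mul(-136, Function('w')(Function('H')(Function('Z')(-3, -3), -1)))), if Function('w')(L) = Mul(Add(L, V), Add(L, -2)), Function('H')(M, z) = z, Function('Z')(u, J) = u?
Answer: 2191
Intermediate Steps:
Function('w')(L) = Mul(Add(-2, L), Add(6, L)) (Function('w')(L) = Mul(Add(L, 6), Add(L, -2)) = Mul(Add(6, L), Add(-2, L)) = Mul(Add(-2, L), Add(6, L)))
Add(151, Mul(-136, Function('w')(Function('H')(Function('Z')(-3, -3), -1)))) = Add(151, Mul(-136, Add(-12, Pow(-1, 2), Mul(4, -1)))) = Add(151, Mul(-136, Add(-12, 1, -4))) = Add(151, Mul(-136, -15)) = Add(151, 2040) = 2191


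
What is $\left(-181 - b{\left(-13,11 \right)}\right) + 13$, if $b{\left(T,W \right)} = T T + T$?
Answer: $-324$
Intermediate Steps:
$b{\left(T,W \right)} = T + T^{2}$ ($b{\left(T,W \right)} = T^{2} + T = T + T^{2}$)
$\left(-181 - b{\left(-13,11 \right)}\right) + 13 = \left(-181 - - 13 \left(1 - 13\right)\right) + 13 = \left(-181 - \left(-13\right) \left(-12\right)\right) + 13 = \left(-181 - 156\right) + 13 = -337 + 13 = -324$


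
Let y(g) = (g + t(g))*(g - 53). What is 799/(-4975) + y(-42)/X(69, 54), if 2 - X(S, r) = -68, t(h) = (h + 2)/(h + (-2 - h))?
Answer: 1034182/34825 ≈ 29.697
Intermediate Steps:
t(h) = -1 - h/2 (t(h) = (2 + h)/(-2) = (2 + h)*(-1/2) = -1 - h/2)
X(S, r) = 70 (X(S, r) = 2 - 1*(-68) = 2 + 68 = 70)
y(g) = (-1 + g/2)*(-53 + g) (y(g) = (g + (-1 - g/2))*(g - 53) = (-1 + g/2)*(-53 + g))
799/(-4975) + y(-42)/X(69, 54) = 799/(-4975) + (53 + (1/2)*(-42)**2 - 55/2*(-42))/70 = 799*(-1/4975) + (53 + (1/2)*1764 + 1155)*(1/70) = -799/4975 + (53 + 882 + 1155)*(1/70) = -799/4975 + 2090*(1/70) = -799/4975 + 209/7 = 1034182/34825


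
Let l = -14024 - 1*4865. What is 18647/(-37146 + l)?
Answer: -18647/56035 ≈ -0.33277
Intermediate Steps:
l = -18889 (l = -14024 - 4865 = -18889)
18647/(-37146 + l) = 18647/(-37146 - 18889) = 18647/(-56035) = 18647*(-1/56035) = -18647/56035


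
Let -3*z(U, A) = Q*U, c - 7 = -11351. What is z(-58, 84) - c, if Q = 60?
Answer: 12504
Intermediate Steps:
c = -11344 (c = 7 - 11351 = -11344)
z(U, A) = -20*U
z(-58, 84) - c = -20*(-58) - 1*(-11344) = 1160 + 11344 = 12504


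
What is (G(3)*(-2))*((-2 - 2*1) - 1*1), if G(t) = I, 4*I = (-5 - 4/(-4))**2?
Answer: 40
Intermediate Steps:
I = 4 (I = (-5 - 4/(-4))**2/4 = (-5 - 4*(-1/4))**2/4 = (-5 + 1)**2/4 = (1/4)*(-4)**2 = (1/4)*16 = 4)
G(t) = 4
(G(3)*(-2))*((-2 - 2*1) - 1*1) = (4*(-2))*((-2 - 2*1) - 1*1) = -8*((-2 - 2) - 1) = -8*(-4 - 1) = -8*(-5) = 40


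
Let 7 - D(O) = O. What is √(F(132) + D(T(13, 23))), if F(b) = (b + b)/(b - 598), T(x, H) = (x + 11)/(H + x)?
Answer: √2817669/699 ≈ 2.4014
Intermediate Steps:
T(x, H) = (11 + x)/(H + x)
D(O) = 7 - O
F(b) = 2*b/(-598 + b) (F(b) = (2*b)/(-598 + b) = 2*b/(-598 + b))
√(F(132) + D(T(13, 23))) = √(2*132/(-598 + 132) + (7 - (11 + 13)/(23 + 13))) = √(2*132/(-466) + (7 - 24/36)) = √(2*132*(-1/466) + (7 - 24/36)) = √(-132/233 + (7 - 1*⅔)) = √(-132/233 + (7 - ⅔)) = √(-132/233 + 19/3) = √(4031/699) = √2817669/699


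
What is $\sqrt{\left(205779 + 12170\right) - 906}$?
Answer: $\sqrt{217043} \approx 465.88$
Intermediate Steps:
$\sqrt{\left(205779 + 12170\right) - 906} = \sqrt{217949 - 906} = \sqrt{217043}$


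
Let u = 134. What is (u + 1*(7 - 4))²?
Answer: 18769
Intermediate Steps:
(u + 1*(7 - 4))² = (134 + 1*(7 - 4))² = (134 + 1*3)² = (134 + 3)² = 137² = 18769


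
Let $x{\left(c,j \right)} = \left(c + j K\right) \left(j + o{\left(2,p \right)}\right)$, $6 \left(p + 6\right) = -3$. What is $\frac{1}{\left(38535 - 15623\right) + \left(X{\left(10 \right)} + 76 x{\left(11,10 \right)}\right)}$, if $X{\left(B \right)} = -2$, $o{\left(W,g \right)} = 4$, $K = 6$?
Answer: $\frac{1}{98454} \approx 1.0157 \cdot 10^{-5}$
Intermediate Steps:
$p = - \frac{13}{2}$ ($p = -6 + \frac{1}{6} \left(-3\right) = -6 - \frac{1}{2} = - \frac{13}{2} \approx -6.5$)
$x{\left(c,j \right)} = \left(4 + j\right) \left(c + 6 j\right)$ ($x{\left(c,j \right)} = \left(c + j 6\right) \left(j + 4\right) = \left(c + 6 j\right) \left(4 + j\right) = \left(4 + j\right) \left(c + 6 j\right)$)
$\frac{1}{\left(38535 - 15623\right) + \left(X{\left(10 \right)} + 76 x{\left(11,10 \right)}\right)} = \frac{1}{\left(38535 - 15623\right) - \left(2 - 76 \left(4 \cdot 11 + 6 \cdot 10^{2} + 24 \cdot 10 + 11 \cdot 10\right)\right)} = \frac{1}{22912 - \left(2 - 76 \left(44 + 6 \cdot 100 + 240 + 110\right)\right)} = \frac{1}{22912 - \left(2 - 76 \left(44 + 600 + 240 + 110\right)\right)} = \frac{1}{22912 + \left(-2 + 76 \cdot 994\right)} = \frac{1}{22912 + \left(-2 + 75544\right)} = \frac{1}{22912 + 75542} = \frac{1}{98454}$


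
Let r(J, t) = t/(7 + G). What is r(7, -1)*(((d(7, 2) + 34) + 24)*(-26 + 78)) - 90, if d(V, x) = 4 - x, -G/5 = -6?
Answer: -6450/37 ≈ -174.32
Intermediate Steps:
G = 30 (G = -5*(-6) = 30)
r(J, t) = t/37 (r(J, t) = t/(7 + 30) = t/37)
r(7, -1)*(((d(7, 2) + 34) + 24)*(-26 + 78)) - 90 = ((1/37)*(-1))*((((4 - 1*2) + 34) + 24)*(-26 + 78)) - 90 = -(((4 - 2) + 34) + 24)*52/37 - 90 = -((2 + 34) + 24)*52/37 - 90 = -(36 + 24)*52/37 - 90 = -60*52/37 - 90 = -1/37*3120 - 90 = -3120/37 - 90 = -6450/37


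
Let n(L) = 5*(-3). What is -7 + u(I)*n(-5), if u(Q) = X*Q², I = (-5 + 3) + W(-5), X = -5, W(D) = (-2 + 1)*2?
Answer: 1193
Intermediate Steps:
W(D) = -2 (W(D) = -1*2 = -2)
I = -4 (I = (-5 + 3) - 2 = -2 - 2 = -4)
u(Q) = -5*Q²
n(L) = -15
-7 + u(I)*n(-5) = -7 - 5*(-4)²*(-15) = -7 - 5*16*(-15) = -7 - 80*(-15) = -7 + 1200 = 1193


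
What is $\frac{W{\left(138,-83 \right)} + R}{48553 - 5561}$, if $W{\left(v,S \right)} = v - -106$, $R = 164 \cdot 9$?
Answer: $\frac{215}{5374} \approx 0.040007$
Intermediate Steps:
$R = 1476$
$W{\left(v,S \right)} = 106 + v$ ($W{\left(v,S \right)} = v + 106 = 106 + v$)
$\frac{W{\left(138,-83 \right)} + R}{48553 - 5561} = \frac{\left(106 + 138\right) + 1476}{48553 - 5561} = \frac{244 + 1476}{42992} = 1720 \cdot \frac{1}{42992} = \frac{215}{5374}$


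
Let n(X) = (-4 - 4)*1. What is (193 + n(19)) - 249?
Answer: -64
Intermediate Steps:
n(X) = -8 (n(X) = -8*1 = -8)
(193 + n(19)) - 249 = (193 - 8) - 249 = 185 - 249 = -64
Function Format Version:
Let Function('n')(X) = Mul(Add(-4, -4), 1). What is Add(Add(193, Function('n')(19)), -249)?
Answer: -64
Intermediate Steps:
Function('n')(X) = -8 (Function('n')(X) = Mul(-8, 1) = -8)
Add(Add(193, Function('n')(19)), -249) = Add(Add(193, -8), -249) = Add(185, -249) = -64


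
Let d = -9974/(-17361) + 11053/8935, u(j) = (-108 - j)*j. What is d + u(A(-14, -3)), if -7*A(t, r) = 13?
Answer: 1512078679892/7600906215 ≈ 198.93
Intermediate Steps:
A(t, r) = -13/7 (A(t, r) = -⅐*13 = -13/7)
u(j) = j*(-108 - j)
d = 281008823/155120535 (d = -9974*(-1/17361) + 11053*(1/8935) = 9974/17361 + 11053/8935 = 281008823/155120535 ≈ 1.8116)
d + u(A(-14, -3)) = 281008823/155120535 - 1*(-13/7)*(108 - 13/7) = 281008823/155120535 - 1*(-13/7)*743/7 = 281008823/155120535 + 9659/49 = 1512078679892/7600906215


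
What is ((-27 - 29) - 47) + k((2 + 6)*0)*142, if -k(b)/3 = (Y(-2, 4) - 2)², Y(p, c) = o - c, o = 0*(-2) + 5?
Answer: -529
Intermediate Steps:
o = 5 (o = 0 + 5 = 5)
Y(p, c) = 5 - c
k(b) = -3 (k(b) = -3*((5 - 1*4) - 2)² = -3*((5 - 4) - 2)² = -3*(1 - 2)² = -3*(-1)² = -3*1 = -3)
((-27 - 29) - 47) + k((2 + 6)*0)*142 = ((-27 - 29) - 47) - 3*142 = (-56 - 47) - 426 = -103 - 426 = -529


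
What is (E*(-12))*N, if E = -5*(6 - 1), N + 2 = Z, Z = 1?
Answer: -300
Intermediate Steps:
N = -1 (N = -2 + 1 = -1)
E = -25 (E = -5*5 = -25)
(E*(-12))*N = -25*(-12)*(-1) = 300*(-1) = -300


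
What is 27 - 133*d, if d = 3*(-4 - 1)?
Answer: 2022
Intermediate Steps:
d = -15 (d = 3*(-5) = -15)
27 - 133*d = 27 - 133*(-15) = 27 + 1995 = 2022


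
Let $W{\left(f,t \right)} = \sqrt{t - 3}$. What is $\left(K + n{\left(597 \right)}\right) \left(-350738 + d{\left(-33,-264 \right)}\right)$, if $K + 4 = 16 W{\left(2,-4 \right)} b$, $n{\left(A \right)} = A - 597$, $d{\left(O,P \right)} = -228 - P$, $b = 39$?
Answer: $1402808 - 218838048 i \sqrt{7} \approx 1.4028 \cdot 10^{6} - 5.7899 \cdot 10^{8} i$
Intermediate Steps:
$W{\left(f,t \right)} = \sqrt{-3 + t}$
$n{\left(A \right)} = -597 + A$
$K = -4 + 624 i \sqrt{7}$ ($K = -4 + 16 \sqrt{-3 - 4} \cdot 39 = -4 + 16 \sqrt{-7} \cdot 39 = -4 + 16 i \sqrt{7} \cdot 39 = -4 + 624 i \sqrt{7} \approx -4.0 + 1650.9 i$)
$\left(K + n{\left(597 \right)}\right) \left(-350738 + d{\left(-33,-264 \right)}\right) = \left(\left(-4 + 624 i \sqrt{7}\right) + \left(-597 + 597\right)\right) \left(-350738 - -36\right) = \left(\left(-4 + 624 i \sqrt{7}\right) + 0\right) \left(-350738 + \left(-228 + 264\right)\right) = \left(-4 + 624 i \sqrt{7}\right) \left(-350738 + 36\right) = \left(-4 + 624 i \sqrt{7}\right) \left(-350702\right) = 1402808 - 218838048 i \sqrt{7}$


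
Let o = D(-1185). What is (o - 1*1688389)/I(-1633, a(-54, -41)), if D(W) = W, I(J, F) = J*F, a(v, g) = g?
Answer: -1689574/66953 ≈ -25.235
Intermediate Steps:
I(J, F) = F*J
o = -1185
(o - 1*1688389)/I(-1633, a(-54, -41)) = (-1185 - 1*1688389)/((-41*(-1633))) = (-1185 - 1688389)/66953 = -1689574*1/66953 = -1689574/66953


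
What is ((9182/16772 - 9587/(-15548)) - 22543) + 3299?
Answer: -1254493661691/65192764 ≈ -19243.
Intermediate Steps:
((9182/16772 - 9587/(-15548)) - 22543) + 3299 = ((9182*(1/16772) - 9587*(-1/15548)) - 22543) + 3299 = ((4591/8386 + 9587/15548) - 22543) + 3299 = (75888725/65192764 - 22543) + 3299 = -1469564590127/65192764 + 3299 = -1254493661691/65192764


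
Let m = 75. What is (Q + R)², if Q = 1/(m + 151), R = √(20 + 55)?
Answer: 3830701/51076 + 5*√3/113 ≈ 75.077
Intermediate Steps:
R = 5*√3 (R = √75 = 5*√3 ≈ 8.6602)
Q = 1/226 (Q = 1/(75 + 151) = 1/226 ≈ 0.0044248)
(Q + R)² = (1/226 + 5*√3)²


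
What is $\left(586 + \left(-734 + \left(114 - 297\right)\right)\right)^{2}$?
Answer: $109561$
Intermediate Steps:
$\left(586 + \left(-734 + \left(114 - 297\right)\right)\right)^{2} = \left(586 - 917\right)^{2} = \left(-331\right)^{2} = 109561$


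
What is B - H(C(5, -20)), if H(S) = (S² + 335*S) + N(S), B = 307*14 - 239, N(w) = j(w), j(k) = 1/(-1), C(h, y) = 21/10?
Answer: 335209/100 ≈ 3352.1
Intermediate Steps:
C(h, y) = 21/10 (C(h, y) = 21*(⅒) = 21/10)
j(k) = -1 (j(k) = 1*(-1) = -1)
N(w) = -1
B = 4059 (B = 4298 - 239 = 4059)
H(S) = -1 + S² + 335*S (H(S) = (S² + 335*S) - 1 = -1 + S² + 335*S)
B - H(C(5, -20)) = 4059 - (-1 + (21/10)² + 335*(21/10)) = 4059 - (-1 + 441/100 + 1407/2) = 4059 - 1*70691/100 = 4059 - 70691/100 = 335209/100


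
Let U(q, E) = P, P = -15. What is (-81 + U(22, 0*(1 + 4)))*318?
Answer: -30528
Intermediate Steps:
U(q, E) = -15
(-81 + U(22, 0*(1 + 4)))*318 = (-81 - 15)*318 = -96*318 = -30528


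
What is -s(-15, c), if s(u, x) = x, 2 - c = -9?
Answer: -11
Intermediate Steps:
c = 11 (c = 2 - 1*(-9) = 2 + 9 = 11)
-s(-15, c) = -1*11 = -11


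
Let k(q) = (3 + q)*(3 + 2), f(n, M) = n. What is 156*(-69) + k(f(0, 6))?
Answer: -10749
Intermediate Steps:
k(q) = 15 + 5*q (k(q) = (3 + q)*5 = 15 + 5*q)
156*(-69) + k(f(0, 6)) = 156*(-69) + (15 + 5*0) = -10764 + (15 + 0) = -10764 + 15 = -10749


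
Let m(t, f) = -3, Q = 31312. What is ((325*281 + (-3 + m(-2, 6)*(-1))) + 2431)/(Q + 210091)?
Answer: 93756/241403 ≈ 0.38838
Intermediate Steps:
((325*281 + (-3 + m(-2, 6)*(-1))) + 2431)/(Q + 210091) = ((325*281 + (-3 - 3*(-1))) + 2431)/(31312 + 210091) = ((91325 + (-3 + 3)) + 2431)/241403 = ((91325 + 0) + 2431)*(1/241403) = (91325 + 2431)*(1/241403) = 93756*(1/241403) = 93756/241403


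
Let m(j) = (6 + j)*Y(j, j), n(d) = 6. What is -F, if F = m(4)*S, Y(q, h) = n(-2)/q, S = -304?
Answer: 4560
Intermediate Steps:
Y(q, h) = 6/q
m(j) = 6*(6 + j)/j (m(j) = (6 + j)*(6/j) = 6*(6 + j)/j)
F = -4560 (F = (6 + 36/4)*(-304) = (6 + 36*(1/4))*(-304) = (6 + 9)*(-304) = 15*(-304) = -4560)
-F = -1*(-4560) = 4560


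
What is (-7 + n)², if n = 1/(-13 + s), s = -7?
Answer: 19881/400 ≈ 49.703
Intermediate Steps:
n = -1/20 (n = 1/(-13 - 7) = 1/(-20) = -1/20 ≈ -0.050000)
(-7 + n)² = (-7 - 1/20)² = (-141/20)² = 19881/400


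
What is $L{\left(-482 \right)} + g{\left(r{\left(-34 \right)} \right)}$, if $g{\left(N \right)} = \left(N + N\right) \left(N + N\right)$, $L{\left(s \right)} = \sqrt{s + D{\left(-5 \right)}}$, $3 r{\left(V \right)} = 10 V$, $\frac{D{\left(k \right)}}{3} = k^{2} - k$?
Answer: $\frac{462400}{9} + 14 i \sqrt{2} \approx 51378.0 + 19.799 i$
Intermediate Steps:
$D{\left(k \right)} = - 3 k + 3 k^{2}$ ($D{\left(k \right)} = 3 \left(k^{2} - k\right) = - 3 k + 3 k^{2}$)
$r{\left(V \right)} = \frac{10 V}{3}$
$L{\left(s \right)} = \sqrt{90 + s}$ ($L{\left(s \right)} = \sqrt{s + 3 \left(-5\right) \left(-1 - 5\right)} = \sqrt{s + 3 \left(-5\right) \left(-6\right)} = \sqrt{s + 90} = \sqrt{90 + s}$)
$g{\left(N \right)} = 4 N^{2}$ ($g{\left(N \right)} = 2 N 2 N = 4 N^{2}$)
$L{\left(-482 \right)} + g{\left(r{\left(-34 \right)} \right)} = \sqrt{90 - 482} + 4 \left(\frac{10}{3} \left(-34\right)\right)^{2} = \sqrt{-392} + 4 \left(- \frac{340}{3}\right)^{2} = 14 i \sqrt{2} + 4 \cdot \frac{115600}{9} = 14 i \sqrt{2} + \frac{462400}{9} = \frac{462400}{9} + 14 i \sqrt{2}$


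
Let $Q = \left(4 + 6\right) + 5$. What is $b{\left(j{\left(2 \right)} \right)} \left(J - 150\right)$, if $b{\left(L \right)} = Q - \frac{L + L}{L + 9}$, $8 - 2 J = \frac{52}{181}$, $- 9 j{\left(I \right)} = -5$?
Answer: $- \frac{16929280}{7783} \approx -2175.2$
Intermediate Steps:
$j{\left(I \right)} = \frac{5}{9}$ ($j{\left(I \right)} = \left(- \frac{1}{9}\right) \left(-5\right) = \frac{5}{9}$)
$J = \frac{698}{181}$ ($J = 4 - \frac{52 \cdot \frac{1}{181}}{2} = 4 - \frac{26}{181} = \frac{698}{181} \approx 3.8564$)
$Q = 15$ ($Q = 10 + 5 = 15$)
$b{\left(L \right)} = 15 - \frac{2 L}{9 + L}$ ($b{\left(L \right)} = 15 - \frac{L + L}{L + 9} = 15 - \frac{2 L}{9 + L}$)
$b{\left(j{\left(2 \right)} \right)} \left(J - 150\right) = \frac{135 + 13 \cdot \frac{5}{9}}{9 + \frac{5}{9}} \left(\frac{698}{181} - 150\right) = \frac{135 + \frac{65}{9}}{\frac{86}{9}} \left(- \frac{26452}{181}\right) = \frac{9}{86} \cdot \frac{1280}{9} \left(- \frac{26452}{181}\right) = \frac{640}{43} \left(- \frac{26452}{181}\right) = - \frac{16929280}{7783}$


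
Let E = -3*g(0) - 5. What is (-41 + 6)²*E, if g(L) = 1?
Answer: -9800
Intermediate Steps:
E = -8 (E = -3*1 - 5 = -3 - 5 = -8)
(-41 + 6)²*E = (-41 + 6)²*(-8) = (-35)²*(-8) = 1225*(-8) = -9800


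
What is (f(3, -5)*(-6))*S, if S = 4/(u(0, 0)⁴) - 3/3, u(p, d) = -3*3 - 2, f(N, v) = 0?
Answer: 0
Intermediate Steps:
u(p, d) = -11 (u(p, d) = -9 - 2 = -11)
S = -14637/14641 (S = 4/((-11)⁴) - 3/3 = 4/14641 - 3*⅓ = 4*(1/14641) - 1 = 4/14641 - 1 = -14637/14641 ≈ -0.99973)
(f(3, -5)*(-6))*S = (0*(-6))*(-14637/14641) = 0*(-14637/14641) = 0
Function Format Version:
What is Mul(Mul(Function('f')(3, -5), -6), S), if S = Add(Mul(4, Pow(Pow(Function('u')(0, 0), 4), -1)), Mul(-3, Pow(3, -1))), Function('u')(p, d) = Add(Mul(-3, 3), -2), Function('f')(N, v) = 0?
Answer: 0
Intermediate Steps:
Function('u')(p, d) = -11 (Function('u')(p, d) = Add(-9, -2) = -11)
S = Rational(-14637, 14641) (S = Add(Mul(4, Pow(Pow(-11, 4), -1)), Mul(-3, Pow(3, -1))) = Add(Mul(4, Pow(14641, -1)), Mul(-3, Rational(1, 3))) = Add(Mul(4, Rational(1, 14641)), -1) = Add(Rational(4, 14641), -1) = Rational(-14637, 14641) ≈ -0.99973)
Mul(Mul(Function('f')(3, -5), -6), S) = Mul(Mul(0, -6), Rational(-14637, 14641)) = Mul(0, Rational(-14637, 14641)) = 0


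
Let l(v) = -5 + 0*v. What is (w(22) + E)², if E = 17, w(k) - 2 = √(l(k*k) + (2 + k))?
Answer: (19 + √19)² ≈ 545.64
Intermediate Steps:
l(v) = -5 (l(v) = -5 + 0 = -5)
w(k) = 2 + √(-3 + k) (w(k) = 2 + √(-5 + (2 + k)) = 2 + √(-3 + k))
(w(22) + E)² = ((2 + √(-3 + 22)) + 17)² = ((2 + √19) + 17)² = (19 + √19)²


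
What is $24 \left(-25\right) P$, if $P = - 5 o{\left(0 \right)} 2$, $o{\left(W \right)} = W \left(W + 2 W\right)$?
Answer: $0$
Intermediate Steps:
$o{\left(W \right)} = 3 W^{2}$ ($o{\left(W \right)} = W 3 W = 3 W^{2}$)
$P = 0$ ($P = - 5 \cdot 3 \cdot 0^{2} \cdot 2 = - 5 \cdot 3 \cdot 0 \cdot 2 = \left(-5\right) 0 \cdot 2 = 0 \cdot 2 = 0$)
$24 \left(-25\right) P = 24 \left(-25\right) 0 = \left(-600\right) 0 = 0$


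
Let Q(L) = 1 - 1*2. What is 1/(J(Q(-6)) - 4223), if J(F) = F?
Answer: -1/4224 ≈ -0.00023674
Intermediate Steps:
Q(L) = -1 (Q(L) = 1 - 2 = -1)
1/(J(Q(-6)) - 4223) = 1/(-1 - 4223) = 1/(-4224) = -1/4224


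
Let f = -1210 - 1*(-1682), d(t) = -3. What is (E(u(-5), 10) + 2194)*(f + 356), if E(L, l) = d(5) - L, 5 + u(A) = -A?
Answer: 1814148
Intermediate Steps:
u(A) = -5 - A
E(L, l) = -3 - L
f = 472 (f = -1210 + 1682 = 472)
(E(u(-5), 10) + 2194)*(f + 356) = ((-3 - (-5 - 1*(-5))) + 2194)*(472 + 356) = ((-3 - (-5 + 5)) + 2194)*828 = ((-3 - 1*0) + 2194)*828 = ((-3 + 0) + 2194)*828 = (-3 + 2194)*828 = 2191*828 = 1814148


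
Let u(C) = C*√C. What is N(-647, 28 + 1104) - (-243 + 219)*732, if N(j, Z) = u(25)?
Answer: 17693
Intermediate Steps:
u(C) = C^(3/2)
N(j, Z) = 125 (N(j, Z) = 25^(3/2) = 125)
N(-647, 28 + 1104) - (-243 + 219)*732 = 125 - (-243 + 219)*732 = 125 - (-24)*732 = 125 - 1*(-17568) = 125 + 17568 = 17693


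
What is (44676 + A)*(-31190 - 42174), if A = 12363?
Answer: -4184609196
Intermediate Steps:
(44676 + A)*(-31190 - 42174) = (44676 + 12363)*(-31190 - 42174) = 57039*(-73364) = -4184609196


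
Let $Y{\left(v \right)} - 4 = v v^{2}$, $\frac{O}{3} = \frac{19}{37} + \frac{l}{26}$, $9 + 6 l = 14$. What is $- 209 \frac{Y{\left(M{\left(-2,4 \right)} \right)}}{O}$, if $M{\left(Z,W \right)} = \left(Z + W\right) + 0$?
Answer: $- \frac{4825392}{3149} \approx -1532.4$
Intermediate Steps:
$l = \frac{5}{6}$ ($l = - \frac{3}{2} + \frac{1}{6} \cdot 14 = - \frac{3}{2} + \frac{7}{3} = \frac{5}{6} \approx 0.83333$)
$M{\left(Z,W \right)} = W + Z$ ($M{\left(Z,W \right)} = \left(W + Z\right) + 0 = W + Z$)
$O = \frac{3149}{1924}$ ($O = 3 \left(\frac{19}{37} + \frac{5}{6 \cdot 26}\right) = 3 \left(19 \cdot \frac{1}{37} + \frac{5}{6} \cdot \frac{1}{26}\right) = 3 \left(\frac{19}{37} + \frac{5}{156}\right) = 3 \cdot \frac{3149}{5772} = \frac{3149}{1924} \approx 1.6367$)
$Y{\left(v \right)} = 4 + v^{3}$ ($Y{\left(v \right)} = 4 + v v^{2} = 4 + v^{3}$)
$- 209 \frac{Y{\left(M{\left(-2,4 \right)} \right)}}{O} = - 209 \frac{4 + \left(4 - 2\right)^{3}}{\frac{3149}{1924}} = - 209 \left(4 + 2^{3}\right) \frac{1924}{3149} = - 209 \left(4 + 8\right) \frac{1924}{3149} = - 209 \cdot 12 \cdot \frac{1924}{3149} = \left(-209\right) \frac{23088}{3149} = - \frac{4825392}{3149}$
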